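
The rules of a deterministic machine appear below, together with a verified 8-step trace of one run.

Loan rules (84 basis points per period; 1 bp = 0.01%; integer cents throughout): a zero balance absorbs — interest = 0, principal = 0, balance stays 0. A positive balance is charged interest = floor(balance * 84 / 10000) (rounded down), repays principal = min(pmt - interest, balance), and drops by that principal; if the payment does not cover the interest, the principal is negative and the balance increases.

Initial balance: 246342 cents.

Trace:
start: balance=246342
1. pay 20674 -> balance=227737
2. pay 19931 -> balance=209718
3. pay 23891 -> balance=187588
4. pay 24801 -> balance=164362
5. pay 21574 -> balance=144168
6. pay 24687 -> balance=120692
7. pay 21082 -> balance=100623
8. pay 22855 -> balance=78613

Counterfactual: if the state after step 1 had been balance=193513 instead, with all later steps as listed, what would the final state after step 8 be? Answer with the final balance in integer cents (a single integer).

state after step 1 := balance=193513
2. pay 19931 -> balance=175207
3. pay 23891 -> balance=152787
4. pay 24801 -> balance=129269
5. pay 21574 -> balance=108780
6. pay 24687 -> balance=85006
7. pay 21082 -> balance=64638
8. pay 22855 -> balance=42325

42325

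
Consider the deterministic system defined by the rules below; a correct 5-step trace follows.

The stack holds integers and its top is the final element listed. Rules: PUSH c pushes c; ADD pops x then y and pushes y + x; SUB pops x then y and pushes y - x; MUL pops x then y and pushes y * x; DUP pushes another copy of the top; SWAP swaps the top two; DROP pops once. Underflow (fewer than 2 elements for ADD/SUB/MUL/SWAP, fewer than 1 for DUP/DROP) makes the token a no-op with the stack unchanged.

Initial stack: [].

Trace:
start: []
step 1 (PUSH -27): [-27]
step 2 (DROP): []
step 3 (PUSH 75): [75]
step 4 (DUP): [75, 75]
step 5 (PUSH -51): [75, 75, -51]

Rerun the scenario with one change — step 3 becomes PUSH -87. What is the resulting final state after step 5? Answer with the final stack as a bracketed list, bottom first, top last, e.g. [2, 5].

(re-executing from step 3 with the substitution; state before step 3: [])
step 3 (PUSH -87): [-87]
step 4 (DUP): [-87, -87]
step 5 (PUSH -51): [-87, -87, -51]

[-87, -87, -51]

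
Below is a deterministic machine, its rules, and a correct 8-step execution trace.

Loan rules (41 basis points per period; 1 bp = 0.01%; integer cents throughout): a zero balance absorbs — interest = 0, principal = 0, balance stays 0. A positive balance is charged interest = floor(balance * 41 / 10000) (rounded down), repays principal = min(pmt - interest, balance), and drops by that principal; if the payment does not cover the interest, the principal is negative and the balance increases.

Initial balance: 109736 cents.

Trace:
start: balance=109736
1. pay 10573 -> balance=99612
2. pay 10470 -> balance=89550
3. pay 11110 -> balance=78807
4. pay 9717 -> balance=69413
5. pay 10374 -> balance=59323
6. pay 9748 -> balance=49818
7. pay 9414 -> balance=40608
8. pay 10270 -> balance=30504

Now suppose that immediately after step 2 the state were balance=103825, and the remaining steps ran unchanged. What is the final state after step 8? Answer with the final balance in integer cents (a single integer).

45132

state after step 2 := balance=103825
3. pay 11110 -> balance=93140
4. pay 9717 -> balance=83804
5. pay 10374 -> balance=73773
6. pay 9748 -> balance=64327
7. pay 9414 -> balance=55176
8. pay 10270 -> balance=45132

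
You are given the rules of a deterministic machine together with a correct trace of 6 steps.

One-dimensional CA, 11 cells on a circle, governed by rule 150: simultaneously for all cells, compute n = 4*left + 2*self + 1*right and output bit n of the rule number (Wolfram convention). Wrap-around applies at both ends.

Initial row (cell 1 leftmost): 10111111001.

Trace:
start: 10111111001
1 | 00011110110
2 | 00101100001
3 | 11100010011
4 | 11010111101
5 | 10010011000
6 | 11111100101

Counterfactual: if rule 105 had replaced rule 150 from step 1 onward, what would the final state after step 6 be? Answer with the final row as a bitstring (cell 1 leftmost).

11111100101

(re-executing steps 1..6 under rule 105; state before step 1: 10111111001)
1 | 11100001001
2 | 00101100001
3 | 00011101100
4 | 11010111101
5 | 01101100111
6 | 11111100101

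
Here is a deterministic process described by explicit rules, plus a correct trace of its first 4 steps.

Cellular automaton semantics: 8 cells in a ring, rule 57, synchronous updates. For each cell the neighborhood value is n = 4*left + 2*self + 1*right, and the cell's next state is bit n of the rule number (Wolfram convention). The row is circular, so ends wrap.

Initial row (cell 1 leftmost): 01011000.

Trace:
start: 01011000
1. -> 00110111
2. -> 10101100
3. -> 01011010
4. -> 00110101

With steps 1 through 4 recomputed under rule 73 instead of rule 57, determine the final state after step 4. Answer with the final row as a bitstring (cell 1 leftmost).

(re-executing steps 1..4 under rule 73; state before step 1: 01011000)
1. -> 00011011
2. -> 01011011
3. -> 00011011
4. -> 01011011

01011011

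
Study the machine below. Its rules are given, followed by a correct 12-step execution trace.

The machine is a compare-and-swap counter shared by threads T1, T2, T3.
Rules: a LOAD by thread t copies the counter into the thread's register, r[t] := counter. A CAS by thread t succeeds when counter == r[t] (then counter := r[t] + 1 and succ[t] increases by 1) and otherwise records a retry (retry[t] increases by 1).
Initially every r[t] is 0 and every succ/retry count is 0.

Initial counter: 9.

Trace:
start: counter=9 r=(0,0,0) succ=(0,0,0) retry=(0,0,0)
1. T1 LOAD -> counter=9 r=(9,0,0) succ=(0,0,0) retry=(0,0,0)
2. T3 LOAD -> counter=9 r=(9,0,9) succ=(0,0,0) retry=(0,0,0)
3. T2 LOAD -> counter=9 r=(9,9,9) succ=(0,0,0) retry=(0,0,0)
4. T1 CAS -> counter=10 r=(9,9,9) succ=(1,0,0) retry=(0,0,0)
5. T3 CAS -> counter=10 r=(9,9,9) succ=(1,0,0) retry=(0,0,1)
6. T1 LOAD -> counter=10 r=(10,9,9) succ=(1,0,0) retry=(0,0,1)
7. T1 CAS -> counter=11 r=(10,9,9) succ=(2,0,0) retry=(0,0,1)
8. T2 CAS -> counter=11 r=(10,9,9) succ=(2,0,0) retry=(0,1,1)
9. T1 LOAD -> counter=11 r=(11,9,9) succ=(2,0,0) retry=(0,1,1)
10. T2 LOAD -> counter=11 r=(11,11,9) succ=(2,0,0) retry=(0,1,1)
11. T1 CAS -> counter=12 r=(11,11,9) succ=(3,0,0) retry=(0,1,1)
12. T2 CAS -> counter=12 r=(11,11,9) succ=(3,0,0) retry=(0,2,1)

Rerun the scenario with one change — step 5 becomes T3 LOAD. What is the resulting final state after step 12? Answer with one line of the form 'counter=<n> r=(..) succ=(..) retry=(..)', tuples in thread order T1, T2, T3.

counter=12 r=(11,11,10) succ=(3,0,0) retry=(0,2,0)

(re-executing from step 5 with the substitution; state before step 5: counter=10 r=(9,9,9) succ=(1,0,0) retry=(0,0,0))
5. T3 LOAD -> counter=10 r=(9,9,10) succ=(1,0,0) retry=(0,0,0)
6. T1 LOAD -> counter=10 r=(10,9,10) succ=(1,0,0) retry=(0,0,0)
7. T1 CAS -> counter=11 r=(10,9,10) succ=(2,0,0) retry=(0,0,0)
8. T2 CAS -> counter=11 r=(10,9,10) succ=(2,0,0) retry=(0,1,0)
9. T1 LOAD -> counter=11 r=(11,9,10) succ=(2,0,0) retry=(0,1,0)
10. T2 LOAD -> counter=11 r=(11,11,10) succ=(2,0,0) retry=(0,1,0)
11. T1 CAS -> counter=12 r=(11,11,10) succ=(3,0,0) retry=(0,1,0)
12. T2 CAS -> counter=12 r=(11,11,10) succ=(3,0,0) retry=(0,2,0)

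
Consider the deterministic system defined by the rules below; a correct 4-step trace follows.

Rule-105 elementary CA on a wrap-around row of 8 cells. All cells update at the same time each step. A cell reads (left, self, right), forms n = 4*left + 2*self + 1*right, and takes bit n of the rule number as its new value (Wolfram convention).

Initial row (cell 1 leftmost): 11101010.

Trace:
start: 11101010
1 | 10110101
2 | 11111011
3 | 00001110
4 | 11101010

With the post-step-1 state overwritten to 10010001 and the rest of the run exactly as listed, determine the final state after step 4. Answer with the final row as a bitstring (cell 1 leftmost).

state after step 1 := 10010001
2 | 10000101
3 | 10110011
4 | 11110010

11110010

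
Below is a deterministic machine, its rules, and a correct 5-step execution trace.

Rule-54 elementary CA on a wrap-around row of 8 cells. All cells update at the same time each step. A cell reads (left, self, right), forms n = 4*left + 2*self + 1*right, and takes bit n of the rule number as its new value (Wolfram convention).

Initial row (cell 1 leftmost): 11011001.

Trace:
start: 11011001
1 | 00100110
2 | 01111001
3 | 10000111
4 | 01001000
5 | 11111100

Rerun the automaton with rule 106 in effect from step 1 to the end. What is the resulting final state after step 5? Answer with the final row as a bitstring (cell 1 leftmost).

01101001

(re-executing steps 1..5 under rule 106; state before step 1: 11011001)
1 | 01111011
2 | 11001111
3 | 01011000
4 | 10111000
5 | 01101001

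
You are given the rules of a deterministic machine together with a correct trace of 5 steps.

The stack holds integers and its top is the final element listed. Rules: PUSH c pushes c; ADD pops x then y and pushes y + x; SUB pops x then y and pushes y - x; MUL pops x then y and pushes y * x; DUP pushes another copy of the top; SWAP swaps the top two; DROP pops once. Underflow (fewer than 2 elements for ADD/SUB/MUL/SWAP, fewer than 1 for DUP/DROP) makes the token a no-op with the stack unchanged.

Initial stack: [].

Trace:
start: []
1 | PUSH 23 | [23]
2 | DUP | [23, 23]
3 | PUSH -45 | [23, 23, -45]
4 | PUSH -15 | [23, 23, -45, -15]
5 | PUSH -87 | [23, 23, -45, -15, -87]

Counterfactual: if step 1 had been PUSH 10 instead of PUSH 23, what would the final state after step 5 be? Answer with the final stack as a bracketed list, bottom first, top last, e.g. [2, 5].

(re-executing from step 1 with the substitution; state before step 1: [])
1 | PUSH 10 | [10]
2 | DUP | [10, 10]
3 | PUSH -45 | [10, 10, -45]
4 | PUSH -15 | [10, 10, -45, -15]
5 | PUSH -87 | [10, 10, -45, -15, -87]

[10, 10, -45, -15, -87]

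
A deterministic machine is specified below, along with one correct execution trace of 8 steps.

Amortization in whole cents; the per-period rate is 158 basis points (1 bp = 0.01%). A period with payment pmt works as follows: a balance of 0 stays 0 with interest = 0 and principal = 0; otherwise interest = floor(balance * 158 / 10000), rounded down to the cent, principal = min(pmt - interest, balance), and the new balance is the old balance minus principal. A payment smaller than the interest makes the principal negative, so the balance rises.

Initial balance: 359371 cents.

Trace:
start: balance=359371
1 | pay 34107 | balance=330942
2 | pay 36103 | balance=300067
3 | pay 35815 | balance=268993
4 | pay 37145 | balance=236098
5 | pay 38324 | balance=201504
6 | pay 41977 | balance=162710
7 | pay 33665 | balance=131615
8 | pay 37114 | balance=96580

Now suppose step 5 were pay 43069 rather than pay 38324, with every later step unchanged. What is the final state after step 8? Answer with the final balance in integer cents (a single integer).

(re-executing from step 5 with the substitution; state before step 5: balance=236098)
5 | pay 43069 | balance=196759
6 | pay 41977 | balance=157890
7 | pay 33665 | balance=126719
8 | pay 37114 | balance=91607

91607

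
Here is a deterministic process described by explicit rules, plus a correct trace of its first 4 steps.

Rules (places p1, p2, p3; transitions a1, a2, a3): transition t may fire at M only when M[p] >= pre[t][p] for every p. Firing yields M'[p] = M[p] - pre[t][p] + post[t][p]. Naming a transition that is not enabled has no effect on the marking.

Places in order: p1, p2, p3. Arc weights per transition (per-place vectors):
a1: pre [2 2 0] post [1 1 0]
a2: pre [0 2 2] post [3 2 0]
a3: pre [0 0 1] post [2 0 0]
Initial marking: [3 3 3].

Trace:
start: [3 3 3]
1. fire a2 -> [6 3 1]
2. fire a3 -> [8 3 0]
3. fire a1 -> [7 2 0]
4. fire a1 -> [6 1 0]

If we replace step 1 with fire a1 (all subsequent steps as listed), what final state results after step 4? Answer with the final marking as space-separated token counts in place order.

(re-executing from step 1 with the substitution; state before step 1: [3 3 3])
1. fire a1 -> [2 2 3]
2. fire a3 -> [4 2 2]
3. fire a1 -> [3 1 2]
4. fire a1 -> [3 1 2]

3 1 2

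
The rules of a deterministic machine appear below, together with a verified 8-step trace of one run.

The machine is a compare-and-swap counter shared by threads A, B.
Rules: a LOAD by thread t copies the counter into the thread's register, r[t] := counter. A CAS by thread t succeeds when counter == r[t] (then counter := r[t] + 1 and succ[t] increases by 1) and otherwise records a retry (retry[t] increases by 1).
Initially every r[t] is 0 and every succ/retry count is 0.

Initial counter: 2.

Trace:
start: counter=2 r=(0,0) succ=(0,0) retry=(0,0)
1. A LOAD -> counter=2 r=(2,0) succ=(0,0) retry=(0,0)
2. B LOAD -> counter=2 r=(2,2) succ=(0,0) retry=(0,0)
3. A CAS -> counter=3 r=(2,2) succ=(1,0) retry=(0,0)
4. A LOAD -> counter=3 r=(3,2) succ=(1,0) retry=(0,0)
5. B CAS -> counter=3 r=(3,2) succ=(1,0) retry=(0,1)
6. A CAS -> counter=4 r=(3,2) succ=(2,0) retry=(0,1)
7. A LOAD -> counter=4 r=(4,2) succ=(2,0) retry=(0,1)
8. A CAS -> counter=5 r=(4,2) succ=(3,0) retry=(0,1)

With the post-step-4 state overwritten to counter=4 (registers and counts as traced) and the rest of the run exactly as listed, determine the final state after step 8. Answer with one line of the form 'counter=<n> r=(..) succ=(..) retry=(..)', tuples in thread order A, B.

state after step 4 := counter=4 r=(3,2) succ=(1,0) retry=(0,0)
5. B CAS -> counter=4 r=(3,2) succ=(1,0) retry=(0,1)
6. A CAS -> counter=4 r=(3,2) succ=(1,0) retry=(1,1)
7. A LOAD -> counter=4 r=(4,2) succ=(1,0) retry=(1,1)
8. A CAS -> counter=5 r=(4,2) succ=(2,0) retry=(1,1)

counter=5 r=(4,2) succ=(2,0) retry=(1,1)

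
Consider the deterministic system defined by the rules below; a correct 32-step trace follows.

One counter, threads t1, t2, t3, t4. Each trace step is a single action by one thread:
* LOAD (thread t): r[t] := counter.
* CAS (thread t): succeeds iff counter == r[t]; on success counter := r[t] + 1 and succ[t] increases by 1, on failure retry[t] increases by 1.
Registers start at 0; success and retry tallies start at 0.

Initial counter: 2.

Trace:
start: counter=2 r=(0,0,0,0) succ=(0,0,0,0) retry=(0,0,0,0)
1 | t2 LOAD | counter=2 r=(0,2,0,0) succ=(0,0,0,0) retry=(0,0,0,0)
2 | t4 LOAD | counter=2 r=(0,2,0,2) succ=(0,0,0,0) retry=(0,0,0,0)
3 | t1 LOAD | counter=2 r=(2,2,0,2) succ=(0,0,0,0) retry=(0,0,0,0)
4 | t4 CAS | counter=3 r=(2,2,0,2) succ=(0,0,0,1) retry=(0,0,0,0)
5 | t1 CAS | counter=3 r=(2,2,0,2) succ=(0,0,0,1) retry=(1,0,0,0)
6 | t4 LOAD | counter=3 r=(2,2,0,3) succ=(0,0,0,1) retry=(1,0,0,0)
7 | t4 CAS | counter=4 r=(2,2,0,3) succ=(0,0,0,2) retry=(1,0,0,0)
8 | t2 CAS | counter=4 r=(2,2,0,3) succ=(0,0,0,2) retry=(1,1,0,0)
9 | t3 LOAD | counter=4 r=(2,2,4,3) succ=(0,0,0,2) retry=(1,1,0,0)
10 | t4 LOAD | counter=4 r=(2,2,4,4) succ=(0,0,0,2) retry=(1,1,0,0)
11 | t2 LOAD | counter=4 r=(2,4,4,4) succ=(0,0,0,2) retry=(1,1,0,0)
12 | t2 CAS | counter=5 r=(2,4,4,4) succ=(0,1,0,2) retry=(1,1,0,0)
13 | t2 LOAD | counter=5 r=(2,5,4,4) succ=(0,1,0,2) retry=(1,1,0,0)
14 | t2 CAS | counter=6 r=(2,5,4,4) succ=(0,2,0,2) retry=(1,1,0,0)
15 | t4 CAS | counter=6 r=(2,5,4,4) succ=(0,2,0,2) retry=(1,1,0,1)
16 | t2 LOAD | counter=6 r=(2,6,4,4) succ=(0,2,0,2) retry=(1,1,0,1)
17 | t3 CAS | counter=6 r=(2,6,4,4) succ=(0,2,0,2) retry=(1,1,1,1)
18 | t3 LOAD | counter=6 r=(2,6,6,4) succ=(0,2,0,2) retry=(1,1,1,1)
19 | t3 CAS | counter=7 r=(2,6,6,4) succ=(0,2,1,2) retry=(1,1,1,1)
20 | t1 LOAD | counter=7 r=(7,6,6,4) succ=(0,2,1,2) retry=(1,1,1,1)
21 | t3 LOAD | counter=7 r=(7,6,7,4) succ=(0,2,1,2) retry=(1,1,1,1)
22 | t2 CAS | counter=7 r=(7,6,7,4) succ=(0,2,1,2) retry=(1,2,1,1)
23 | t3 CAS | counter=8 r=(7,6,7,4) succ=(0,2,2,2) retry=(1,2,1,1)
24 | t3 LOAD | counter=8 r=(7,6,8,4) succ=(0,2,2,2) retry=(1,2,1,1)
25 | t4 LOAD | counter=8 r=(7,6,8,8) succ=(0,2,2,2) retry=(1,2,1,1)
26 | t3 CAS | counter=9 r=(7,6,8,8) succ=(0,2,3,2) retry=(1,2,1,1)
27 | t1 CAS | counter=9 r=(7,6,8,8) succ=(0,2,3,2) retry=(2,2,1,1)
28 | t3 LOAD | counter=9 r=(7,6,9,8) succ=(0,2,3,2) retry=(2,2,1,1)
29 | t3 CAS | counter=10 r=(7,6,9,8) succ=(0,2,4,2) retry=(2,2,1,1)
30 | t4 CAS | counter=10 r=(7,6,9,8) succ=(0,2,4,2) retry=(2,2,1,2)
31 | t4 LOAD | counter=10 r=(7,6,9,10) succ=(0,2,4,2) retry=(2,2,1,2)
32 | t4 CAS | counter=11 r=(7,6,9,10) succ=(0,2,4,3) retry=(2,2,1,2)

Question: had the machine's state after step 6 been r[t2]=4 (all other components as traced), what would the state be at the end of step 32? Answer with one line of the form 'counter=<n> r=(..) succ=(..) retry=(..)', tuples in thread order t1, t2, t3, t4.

counter=12 r=(8,7,10,11) succ=(0,3,4,3) retry=(2,1,1,2)

state after step 6 := counter=3 r=(2,4,0,3) succ=(0,0,0,1) retry=(1,0,0,0)
7 | t4 CAS | counter=4 r=(2,4,0,3) succ=(0,0,0,2) retry=(1,0,0,0)
8 | t2 CAS | counter=5 r=(2,4,0,3) succ=(0,1,0,2) retry=(1,0,0,0)
9 | t3 LOAD | counter=5 r=(2,4,5,3) succ=(0,1,0,2) retry=(1,0,0,0)
10 | t4 LOAD | counter=5 r=(2,4,5,5) succ=(0,1,0,2) retry=(1,0,0,0)
11 | t2 LOAD | counter=5 r=(2,5,5,5) succ=(0,1,0,2) retry=(1,0,0,0)
12 | t2 CAS | counter=6 r=(2,5,5,5) succ=(0,2,0,2) retry=(1,0,0,0)
13 | t2 LOAD | counter=6 r=(2,6,5,5) succ=(0,2,0,2) retry=(1,0,0,0)
14 | t2 CAS | counter=7 r=(2,6,5,5) succ=(0,3,0,2) retry=(1,0,0,0)
15 | t4 CAS | counter=7 r=(2,6,5,5) succ=(0,3,0,2) retry=(1,0,0,1)
16 | t2 LOAD | counter=7 r=(2,7,5,5) succ=(0,3,0,2) retry=(1,0,0,1)
17 | t3 CAS | counter=7 r=(2,7,5,5) succ=(0,3,0,2) retry=(1,0,1,1)
18 | t3 LOAD | counter=7 r=(2,7,7,5) succ=(0,3,0,2) retry=(1,0,1,1)
19 | t3 CAS | counter=8 r=(2,7,7,5) succ=(0,3,1,2) retry=(1,0,1,1)
20 | t1 LOAD | counter=8 r=(8,7,7,5) succ=(0,3,1,2) retry=(1,0,1,1)
21 | t3 LOAD | counter=8 r=(8,7,8,5) succ=(0,3,1,2) retry=(1,0,1,1)
22 | t2 CAS | counter=8 r=(8,7,8,5) succ=(0,3,1,2) retry=(1,1,1,1)
23 | t3 CAS | counter=9 r=(8,7,8,5) succ=(0,3,2,2) retry=(1,1,1,1)
24 | t3 LOAD | counter=9 r=(8,7,9,5) succ=(0,3,2,2) retry=(1,1,1,1)
25 | t4 LOAD | counter=9 r=(8,7,9,9) succ=(0,3,2,2) retry=(1,1,1,1)
26 | t3 CAS | counter=10 r=(8,7,9,9) succ=(0,3,3,2) retry=(1,1,1,1)
27 | t1 CAS | counter=10 r=(8,7,9,9) succ=(0,3,3,2) retry=(2,1,1,1)
28 | t3 LOAD | counter=10 r=(8,7,10,9) succ=(0,3,3,2) retry=(2,1,1,1)
29 | t3 CAS | counter=11 r=(8,7,10,9) succ=(0,3,4,2) retry=(2,1,1,1)
30 | t4 CAS | counter=11 r=(8,7,10,9) succ=(0,3,4,2) retry=(2,1,1,2)
31 | t4 LOAD | counter=11 r=(8,7,10,11) succ=(0,3,4,2) retry=(2,1,1,2)
32 | t4 CAS | counter=12 r=(8,7,10,11) succ=(0,3,4,3) retry=(2,1,1,2)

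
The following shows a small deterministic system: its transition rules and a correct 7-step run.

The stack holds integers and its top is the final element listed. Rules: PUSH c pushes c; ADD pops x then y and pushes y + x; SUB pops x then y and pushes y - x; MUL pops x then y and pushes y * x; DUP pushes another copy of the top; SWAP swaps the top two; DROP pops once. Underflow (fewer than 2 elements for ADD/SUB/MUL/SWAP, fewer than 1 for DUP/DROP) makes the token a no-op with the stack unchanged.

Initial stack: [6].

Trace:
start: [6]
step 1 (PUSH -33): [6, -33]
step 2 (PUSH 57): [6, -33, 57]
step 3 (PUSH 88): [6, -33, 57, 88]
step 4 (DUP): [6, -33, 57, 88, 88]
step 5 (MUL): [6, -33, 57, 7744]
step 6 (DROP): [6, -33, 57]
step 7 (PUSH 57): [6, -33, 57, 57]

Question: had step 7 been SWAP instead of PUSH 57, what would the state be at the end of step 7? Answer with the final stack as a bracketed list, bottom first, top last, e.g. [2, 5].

[6, 57, -33]

(re-executing from step 7 with the substitution; state before step 7: [6, -33, 57])
step 7 (SWAP): [6, 57, -33]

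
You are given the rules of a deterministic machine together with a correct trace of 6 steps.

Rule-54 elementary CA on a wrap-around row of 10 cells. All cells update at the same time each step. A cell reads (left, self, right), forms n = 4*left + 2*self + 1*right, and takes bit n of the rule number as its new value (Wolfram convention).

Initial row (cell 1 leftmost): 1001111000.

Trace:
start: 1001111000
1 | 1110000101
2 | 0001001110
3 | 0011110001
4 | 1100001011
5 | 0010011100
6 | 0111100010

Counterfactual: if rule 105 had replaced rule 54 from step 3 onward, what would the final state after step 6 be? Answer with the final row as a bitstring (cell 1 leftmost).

1100101011

(re-executing steps 3..6 under rule 105; state before step 3: 0001001110)
3 | 1100001010
4 | 1101100101
5 | 0111100011
6 | 1100101011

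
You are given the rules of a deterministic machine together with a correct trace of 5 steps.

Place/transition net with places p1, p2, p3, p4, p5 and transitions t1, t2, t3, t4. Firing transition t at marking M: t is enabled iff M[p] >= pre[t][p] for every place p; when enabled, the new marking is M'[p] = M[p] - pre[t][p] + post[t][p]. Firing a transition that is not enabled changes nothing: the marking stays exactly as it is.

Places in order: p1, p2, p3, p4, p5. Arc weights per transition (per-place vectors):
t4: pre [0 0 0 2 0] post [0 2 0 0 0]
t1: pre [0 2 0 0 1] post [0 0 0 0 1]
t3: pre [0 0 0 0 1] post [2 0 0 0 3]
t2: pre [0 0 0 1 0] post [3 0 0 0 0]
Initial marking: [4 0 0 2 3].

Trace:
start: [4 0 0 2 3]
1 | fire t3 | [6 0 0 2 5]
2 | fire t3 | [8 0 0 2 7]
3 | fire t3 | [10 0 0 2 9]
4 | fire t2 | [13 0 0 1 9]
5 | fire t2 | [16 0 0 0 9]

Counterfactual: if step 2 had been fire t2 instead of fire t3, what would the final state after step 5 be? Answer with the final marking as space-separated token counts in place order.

(re-executing from step 2 with the substitution; state before step 2: [6 0 0 2 5])
2 | fire t2 | [9 0 0 1 5]
3 | fire t3 | [11 0 0 1 7]
4 | fire t2 | [14 0 0 0 7]
5 | fire t2 | [14 0 0 0 7]

14 0 0 0 7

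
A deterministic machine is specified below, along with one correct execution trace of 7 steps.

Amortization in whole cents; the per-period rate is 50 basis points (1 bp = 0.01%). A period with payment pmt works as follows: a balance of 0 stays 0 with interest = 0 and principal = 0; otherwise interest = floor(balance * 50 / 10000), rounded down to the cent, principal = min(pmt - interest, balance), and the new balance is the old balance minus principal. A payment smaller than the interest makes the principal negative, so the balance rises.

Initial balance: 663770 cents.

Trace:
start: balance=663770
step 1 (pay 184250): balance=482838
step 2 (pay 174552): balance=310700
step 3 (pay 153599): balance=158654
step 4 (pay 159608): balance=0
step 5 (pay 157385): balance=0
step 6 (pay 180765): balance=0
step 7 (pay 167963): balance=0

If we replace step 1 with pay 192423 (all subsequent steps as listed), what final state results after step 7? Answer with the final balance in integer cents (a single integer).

(re-executing from step 1 with the substitution; state before step 1: balance=663770)
step 1 (pay 192423): balance=474665
step 2 (pay 174552): balance=302486
step 3 (pay 153599): balance=150399
step 4 (pay 159608): balance=0
step 5 (pay 157385): balance=0
step 6 (pay 180765): balance=0
step 7 (pay 167963): balance=0

0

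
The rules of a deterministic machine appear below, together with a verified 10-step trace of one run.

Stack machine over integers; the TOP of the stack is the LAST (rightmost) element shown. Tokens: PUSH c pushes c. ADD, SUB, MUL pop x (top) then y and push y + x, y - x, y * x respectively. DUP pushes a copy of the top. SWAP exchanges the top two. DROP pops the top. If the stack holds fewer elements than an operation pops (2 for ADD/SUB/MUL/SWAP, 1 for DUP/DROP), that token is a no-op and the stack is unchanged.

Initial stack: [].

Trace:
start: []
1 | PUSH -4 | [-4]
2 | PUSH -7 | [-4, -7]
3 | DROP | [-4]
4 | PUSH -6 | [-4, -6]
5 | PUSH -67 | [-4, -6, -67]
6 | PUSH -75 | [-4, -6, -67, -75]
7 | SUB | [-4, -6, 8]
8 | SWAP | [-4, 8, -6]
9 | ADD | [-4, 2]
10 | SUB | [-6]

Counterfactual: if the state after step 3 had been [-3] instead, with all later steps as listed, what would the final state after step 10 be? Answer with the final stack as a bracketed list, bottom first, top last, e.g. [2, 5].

[-5]

state after step 3 := [-3]
4 | PUSH -6 | [-3, -6]
5 | PUSH -67 | [-3, -6, -67]
6 | PUSH -75 | [-3, -6, -67, -75]
7 | SUB | [-3, -6, 8]
8 | SWAP | [-3, 8, -6]
9 | ADD | [-3, 2]
10 | SUB | [-5]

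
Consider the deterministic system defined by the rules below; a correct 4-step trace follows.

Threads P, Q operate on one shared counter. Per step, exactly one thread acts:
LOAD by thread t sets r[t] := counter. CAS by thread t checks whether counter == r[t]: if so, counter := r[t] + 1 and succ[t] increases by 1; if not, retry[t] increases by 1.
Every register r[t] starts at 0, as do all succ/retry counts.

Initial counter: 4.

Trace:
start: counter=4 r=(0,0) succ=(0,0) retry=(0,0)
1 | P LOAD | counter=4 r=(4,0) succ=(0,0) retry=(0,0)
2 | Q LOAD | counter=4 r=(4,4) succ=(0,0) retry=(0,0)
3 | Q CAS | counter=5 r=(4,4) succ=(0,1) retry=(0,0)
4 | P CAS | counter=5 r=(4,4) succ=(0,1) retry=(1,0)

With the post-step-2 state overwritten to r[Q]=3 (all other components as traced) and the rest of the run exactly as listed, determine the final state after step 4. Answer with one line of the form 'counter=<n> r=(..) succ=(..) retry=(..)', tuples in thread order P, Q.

counter=5 r=(4,3) succ=(1,0) retry=(0,1)

state after step 2 := counter=4 r=(4,3) succ=(0,0) retry=(0,0)
3 | Q CAS | counter=4 r=(4,3) succ=(0,0) retry=(0,1)
4 | P CAS | counter=5 r=(4,3) succ=(1,0) retry=(0,1)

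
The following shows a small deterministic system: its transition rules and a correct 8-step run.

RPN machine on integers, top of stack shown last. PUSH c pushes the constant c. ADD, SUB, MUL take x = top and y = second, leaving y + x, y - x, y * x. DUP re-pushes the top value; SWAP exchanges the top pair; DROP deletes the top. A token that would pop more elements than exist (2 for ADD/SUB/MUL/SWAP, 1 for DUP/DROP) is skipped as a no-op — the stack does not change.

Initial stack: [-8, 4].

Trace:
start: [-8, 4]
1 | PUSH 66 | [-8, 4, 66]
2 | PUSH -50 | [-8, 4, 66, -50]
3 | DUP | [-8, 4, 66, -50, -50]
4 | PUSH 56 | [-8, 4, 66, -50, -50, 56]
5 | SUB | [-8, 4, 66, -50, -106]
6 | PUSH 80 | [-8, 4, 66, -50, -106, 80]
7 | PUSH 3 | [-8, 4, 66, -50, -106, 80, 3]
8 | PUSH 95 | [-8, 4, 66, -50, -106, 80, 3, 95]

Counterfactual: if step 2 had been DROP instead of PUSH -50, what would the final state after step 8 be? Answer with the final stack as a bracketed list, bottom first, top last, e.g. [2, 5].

[-8, 4, -52, 80, 3, 95]

(re-executing from step 2 with the substitution; state before step 2: [-8, 4, 66])
2 | DROP | [-8, 4]
3 | DUP | [-8, 4, 4]
4 | PUSH 56 | [-8, 4, 4, 56]
5 | SUB | [-8, 4, -52]
6 | PUSH 80 | [-8, 4, -52, 80]
7 | PUSH 3 | [-8, 4, -52, 80, 3]
8 | PUSH 95 | [-8, 4, -52, 80, 3, 95]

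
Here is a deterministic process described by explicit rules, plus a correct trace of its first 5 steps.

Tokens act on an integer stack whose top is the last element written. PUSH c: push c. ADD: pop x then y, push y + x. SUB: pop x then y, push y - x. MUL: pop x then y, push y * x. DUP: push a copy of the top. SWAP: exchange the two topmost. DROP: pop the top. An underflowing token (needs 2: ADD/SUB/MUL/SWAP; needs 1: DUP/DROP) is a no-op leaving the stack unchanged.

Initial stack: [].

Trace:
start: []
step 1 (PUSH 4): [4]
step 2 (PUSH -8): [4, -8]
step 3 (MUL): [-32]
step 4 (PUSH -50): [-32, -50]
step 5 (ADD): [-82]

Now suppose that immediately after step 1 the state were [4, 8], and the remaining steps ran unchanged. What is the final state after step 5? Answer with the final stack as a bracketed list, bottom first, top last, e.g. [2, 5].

state after step 1 := [4, 8]
step 2 (PUSH -8): [4, 8, -8]
step 3 (MUL): [4, -64]
step 4 (PUSH -50): [4, -64, -50]
step 5 (ADD): [4, -114]

[4, -114]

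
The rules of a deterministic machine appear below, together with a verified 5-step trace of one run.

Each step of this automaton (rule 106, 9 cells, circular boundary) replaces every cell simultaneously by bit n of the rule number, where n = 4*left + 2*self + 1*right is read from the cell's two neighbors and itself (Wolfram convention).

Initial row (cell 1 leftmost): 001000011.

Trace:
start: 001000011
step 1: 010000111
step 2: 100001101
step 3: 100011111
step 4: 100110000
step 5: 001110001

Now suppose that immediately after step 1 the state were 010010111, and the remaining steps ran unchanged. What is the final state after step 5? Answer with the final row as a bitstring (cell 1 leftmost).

state after step 1 := 010010111
step 2: 100101101
step 3: 101011111
step 4: 110110000
step 5: 111110001

111110001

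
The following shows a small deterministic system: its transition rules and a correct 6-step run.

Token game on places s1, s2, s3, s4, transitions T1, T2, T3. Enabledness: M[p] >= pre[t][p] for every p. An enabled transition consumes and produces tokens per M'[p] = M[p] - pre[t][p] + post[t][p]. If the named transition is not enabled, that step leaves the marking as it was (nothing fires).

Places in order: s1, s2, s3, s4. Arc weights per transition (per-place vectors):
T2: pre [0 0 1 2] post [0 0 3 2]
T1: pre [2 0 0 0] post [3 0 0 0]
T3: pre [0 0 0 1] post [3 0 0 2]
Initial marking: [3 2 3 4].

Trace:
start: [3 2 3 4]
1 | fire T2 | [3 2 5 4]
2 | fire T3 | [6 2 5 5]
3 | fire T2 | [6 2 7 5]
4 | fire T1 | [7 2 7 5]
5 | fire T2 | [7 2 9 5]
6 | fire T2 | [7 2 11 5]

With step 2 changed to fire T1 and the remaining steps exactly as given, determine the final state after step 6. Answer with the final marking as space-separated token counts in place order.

(re-executing from step 2 with the substitution; state before step 2: [3 2 5 4])
2 | fire T1 | [4 2 5 4]
3 | fire T2 | [4 2 7 4]
4 | fire T1 | [5 2 7 4]
5 | fire T2 | [5 2 9 4]
6 | fire T2 | [5 2 11 4]

5 2 11 4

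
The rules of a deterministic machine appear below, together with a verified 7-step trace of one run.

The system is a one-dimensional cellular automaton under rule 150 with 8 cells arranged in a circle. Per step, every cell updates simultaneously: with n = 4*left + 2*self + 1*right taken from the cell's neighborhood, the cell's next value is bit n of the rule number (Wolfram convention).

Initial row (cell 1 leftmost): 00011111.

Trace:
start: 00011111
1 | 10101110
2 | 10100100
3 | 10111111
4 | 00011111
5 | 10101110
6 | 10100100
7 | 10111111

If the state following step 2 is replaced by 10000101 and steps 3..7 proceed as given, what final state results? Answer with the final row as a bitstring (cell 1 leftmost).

01001100

state after step 2 := 10000101
3 | 01001100
4 | 11110010
5 | 01101110
6 | 10000101
7 | 01001100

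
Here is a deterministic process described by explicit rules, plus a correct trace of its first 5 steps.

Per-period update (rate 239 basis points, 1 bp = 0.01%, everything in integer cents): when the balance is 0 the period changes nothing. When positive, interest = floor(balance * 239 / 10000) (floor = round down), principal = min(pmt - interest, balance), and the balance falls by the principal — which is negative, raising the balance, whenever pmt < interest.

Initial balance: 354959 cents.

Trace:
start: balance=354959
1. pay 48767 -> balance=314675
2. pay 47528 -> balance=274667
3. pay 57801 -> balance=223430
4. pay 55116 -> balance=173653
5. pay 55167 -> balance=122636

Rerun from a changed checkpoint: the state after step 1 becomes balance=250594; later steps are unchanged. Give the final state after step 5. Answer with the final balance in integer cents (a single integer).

52207

state after step 1 := balance=250594
2. pay 47528 -> balance=209055
3. pay 57801 -> balance=156250
4. pay 55116 -> balance=104868
5. pay 55167 -> balance=52207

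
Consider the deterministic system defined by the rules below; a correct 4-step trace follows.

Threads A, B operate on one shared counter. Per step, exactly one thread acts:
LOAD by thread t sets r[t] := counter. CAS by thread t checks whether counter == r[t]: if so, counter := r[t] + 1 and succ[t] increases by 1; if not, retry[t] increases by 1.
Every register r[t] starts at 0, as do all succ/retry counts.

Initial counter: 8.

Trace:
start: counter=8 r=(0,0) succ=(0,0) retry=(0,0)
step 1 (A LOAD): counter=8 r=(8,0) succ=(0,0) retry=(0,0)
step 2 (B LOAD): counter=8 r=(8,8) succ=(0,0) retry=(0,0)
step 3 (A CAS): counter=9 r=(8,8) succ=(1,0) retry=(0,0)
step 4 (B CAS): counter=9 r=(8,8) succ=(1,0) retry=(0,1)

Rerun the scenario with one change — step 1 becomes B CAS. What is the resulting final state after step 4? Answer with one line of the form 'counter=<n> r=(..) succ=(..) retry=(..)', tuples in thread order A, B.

(re-executing from step 1 with the substitution; state before step 1: counter=8 r=(0,0) succ=(0,0) retry=(0,0))
step 1 (B CAS): counter=8 r=(0,0) succ=(0,0) retry=(0,1)
step 2 (B LOAD): counter=8 r=(0,8) succ=(0,0) retry=(0,1)
step 3 (A CAS): counter=8 r=(0,8) succ=(0,0) retry=(1,1)
step 4 (B CAS): counter=9 r=(0,8) succ=(0,1) retry=(1,1)

counter=9 r=(0,8) succ=(0,1) retry=(1,1)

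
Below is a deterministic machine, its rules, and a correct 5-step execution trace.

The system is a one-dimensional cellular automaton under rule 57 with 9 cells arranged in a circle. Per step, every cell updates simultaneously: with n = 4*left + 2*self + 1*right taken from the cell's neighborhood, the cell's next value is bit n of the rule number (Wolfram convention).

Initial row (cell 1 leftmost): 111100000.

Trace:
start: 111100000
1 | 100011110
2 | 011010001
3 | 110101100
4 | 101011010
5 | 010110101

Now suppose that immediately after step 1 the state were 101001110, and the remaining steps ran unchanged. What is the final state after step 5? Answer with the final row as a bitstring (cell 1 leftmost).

001010101

state after step 1 := 101001110
2 | 010101001
3 | 101010100
4 | 010101010
5 | 001010101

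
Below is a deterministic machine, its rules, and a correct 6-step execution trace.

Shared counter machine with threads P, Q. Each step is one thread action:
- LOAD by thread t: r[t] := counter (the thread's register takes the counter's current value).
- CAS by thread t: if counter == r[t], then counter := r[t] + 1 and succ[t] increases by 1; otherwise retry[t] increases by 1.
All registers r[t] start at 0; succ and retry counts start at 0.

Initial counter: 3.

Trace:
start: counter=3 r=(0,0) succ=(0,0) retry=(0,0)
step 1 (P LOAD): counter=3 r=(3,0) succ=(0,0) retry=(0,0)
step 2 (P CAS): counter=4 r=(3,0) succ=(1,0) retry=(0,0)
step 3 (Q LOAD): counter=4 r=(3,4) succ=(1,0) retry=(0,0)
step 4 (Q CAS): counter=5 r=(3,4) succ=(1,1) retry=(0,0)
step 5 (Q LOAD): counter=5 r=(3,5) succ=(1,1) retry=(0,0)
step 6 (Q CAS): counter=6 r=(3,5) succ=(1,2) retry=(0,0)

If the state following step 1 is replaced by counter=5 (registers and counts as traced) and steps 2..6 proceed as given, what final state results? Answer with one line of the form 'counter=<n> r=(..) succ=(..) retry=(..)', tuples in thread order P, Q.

state after step 1 := counter=5 r=(3,0) succ=(0,0) retry=(0,0)
step 2 (P CAS): counter=5 r=(3,0) succ=(0,0) retry=(1,0)
step 3 (Q LOAD): counter=5 r=(3,5) succ=(0,0) retry=(1,0)
step 4 (Q CAS): counter=6 r=(3,5) succ=(0,1) retry=(1,0)
step 5 (Q LOAD): counter=6 r=(3,6) succ=(0,1) retry=(1,0)
step 6 (Q CAS): counter=7 r=(3,6) succ=(0,2) retry=(1,0)

counter=7 r=(3,6) succ=(0,2) retry=(1,0)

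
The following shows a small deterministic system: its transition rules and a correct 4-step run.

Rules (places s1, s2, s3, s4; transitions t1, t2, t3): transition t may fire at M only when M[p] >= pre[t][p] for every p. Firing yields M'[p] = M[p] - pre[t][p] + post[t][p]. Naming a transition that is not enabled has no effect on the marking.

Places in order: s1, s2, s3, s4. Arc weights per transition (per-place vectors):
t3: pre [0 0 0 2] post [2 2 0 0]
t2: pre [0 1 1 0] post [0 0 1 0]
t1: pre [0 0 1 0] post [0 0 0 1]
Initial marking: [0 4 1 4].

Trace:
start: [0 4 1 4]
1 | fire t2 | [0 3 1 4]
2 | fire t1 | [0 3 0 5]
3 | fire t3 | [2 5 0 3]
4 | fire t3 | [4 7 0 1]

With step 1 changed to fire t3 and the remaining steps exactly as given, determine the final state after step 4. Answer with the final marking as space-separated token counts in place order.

4 8 0 1

(re-executing from step 1 with the substitution; state before step 1: [0 4 1 4])
1 | fire t3 | [2 6 1 2]
2 | fire t1 | [2 6 0 3]
3 | fire t3 | [4 8 0 1]
4 | fire t3 | [4 8 0 1]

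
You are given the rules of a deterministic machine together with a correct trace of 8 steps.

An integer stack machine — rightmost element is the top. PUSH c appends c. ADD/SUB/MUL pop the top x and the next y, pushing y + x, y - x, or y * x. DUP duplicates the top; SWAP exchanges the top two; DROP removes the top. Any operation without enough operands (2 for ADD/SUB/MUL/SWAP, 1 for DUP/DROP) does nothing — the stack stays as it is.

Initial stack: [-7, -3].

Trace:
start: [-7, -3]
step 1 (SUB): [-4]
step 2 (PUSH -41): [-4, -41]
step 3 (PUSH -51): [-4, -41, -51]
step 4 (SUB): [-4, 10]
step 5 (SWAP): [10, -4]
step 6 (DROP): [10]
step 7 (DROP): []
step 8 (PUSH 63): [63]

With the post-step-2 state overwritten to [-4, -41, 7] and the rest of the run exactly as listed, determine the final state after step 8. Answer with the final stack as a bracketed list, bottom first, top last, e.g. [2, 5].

state after step 2 := [-4, -41, 7]
step 3 (PUSH -51): [-4, -41, 7, -51]
step 4 (SUB): [-4, -41, 58]
step 5 (SWAP): [-4, 58, -41]
step 6 (DROP): [-4, 58]
step 7 (DROP): [-4]
step 8 (PUSH 63): [-4, 63]

[-4, 63]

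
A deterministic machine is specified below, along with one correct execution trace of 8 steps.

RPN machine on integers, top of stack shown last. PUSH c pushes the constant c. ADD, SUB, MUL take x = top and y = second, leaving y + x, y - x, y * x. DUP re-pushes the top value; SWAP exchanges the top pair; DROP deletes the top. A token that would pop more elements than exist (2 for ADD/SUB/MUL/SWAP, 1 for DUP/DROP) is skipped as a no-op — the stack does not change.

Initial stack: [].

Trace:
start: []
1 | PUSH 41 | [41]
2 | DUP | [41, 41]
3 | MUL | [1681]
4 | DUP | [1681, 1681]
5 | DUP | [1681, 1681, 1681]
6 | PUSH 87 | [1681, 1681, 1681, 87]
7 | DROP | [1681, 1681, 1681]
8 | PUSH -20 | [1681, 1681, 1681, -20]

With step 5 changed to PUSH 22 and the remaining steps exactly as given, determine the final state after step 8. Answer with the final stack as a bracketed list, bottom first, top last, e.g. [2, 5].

[1681, 1681, 22, -20]

(re-executing from step 5 with the substitution; state before step 5: [1681, 1681])
5 | PUSH 22 | [1681, 1681, 22]
6 | PUSH 87 | [1681, 1681, 22, 87]
7 | DROP | [1681, 1681, 22]
8 | PUSH -20 | [1681, 1681, 22, -20]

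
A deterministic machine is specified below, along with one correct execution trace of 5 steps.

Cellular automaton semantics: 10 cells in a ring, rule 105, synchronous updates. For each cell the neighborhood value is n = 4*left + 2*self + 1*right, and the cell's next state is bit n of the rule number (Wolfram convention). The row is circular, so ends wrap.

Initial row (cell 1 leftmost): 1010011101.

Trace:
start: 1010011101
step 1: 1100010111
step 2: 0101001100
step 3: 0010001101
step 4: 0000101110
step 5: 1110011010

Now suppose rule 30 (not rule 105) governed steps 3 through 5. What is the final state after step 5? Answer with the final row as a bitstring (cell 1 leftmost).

1111100110

(re-executing steps 3..5 under rule 30; state before step 3: 0101001100)
step 3: 1101111010
step 4: 1001000010
step 5: 1111100110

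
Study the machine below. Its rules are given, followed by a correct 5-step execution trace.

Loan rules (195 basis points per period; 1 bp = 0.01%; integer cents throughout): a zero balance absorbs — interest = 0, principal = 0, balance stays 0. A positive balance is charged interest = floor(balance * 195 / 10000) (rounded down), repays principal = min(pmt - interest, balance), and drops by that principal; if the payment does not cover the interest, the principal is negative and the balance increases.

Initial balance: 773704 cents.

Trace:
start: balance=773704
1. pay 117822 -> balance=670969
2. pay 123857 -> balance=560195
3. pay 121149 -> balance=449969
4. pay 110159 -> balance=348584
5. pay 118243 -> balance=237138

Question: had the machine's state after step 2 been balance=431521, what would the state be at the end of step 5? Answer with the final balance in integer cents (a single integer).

state after step 2 := balance=431521
3. pay 121149 -> balance=318786
4. pay 110159 -> balance=214843
5. pay 118243 -> balance=100789

100789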